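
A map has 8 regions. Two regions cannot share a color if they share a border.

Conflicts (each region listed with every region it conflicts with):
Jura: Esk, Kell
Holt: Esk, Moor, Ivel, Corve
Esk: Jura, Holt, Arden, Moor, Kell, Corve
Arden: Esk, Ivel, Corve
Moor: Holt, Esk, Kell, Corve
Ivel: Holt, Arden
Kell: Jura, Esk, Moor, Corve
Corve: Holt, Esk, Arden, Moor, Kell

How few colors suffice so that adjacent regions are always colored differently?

4

Holt, Esk, Moor, Corve are mutually in conflict, so at least 4 colors are needed.
4 colors suffice: color 1 → {Esk, Ivel}; color 2 → {Jura, Corve}; color 3 → {Holt, Arden, Kell}; color 4 → {Moor}. No two conflicting regions share a color.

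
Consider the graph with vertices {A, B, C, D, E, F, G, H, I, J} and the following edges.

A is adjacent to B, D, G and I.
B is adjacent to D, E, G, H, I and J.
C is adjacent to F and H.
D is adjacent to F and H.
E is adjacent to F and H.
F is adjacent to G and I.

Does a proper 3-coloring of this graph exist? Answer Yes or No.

The chromatic number is 3. B, E, H are pairwise adjacent, so at least 3 colors are needed.
A valid assignment using 3 colors: A=blue, B=red, C=green, D=green, E=green, F=red, G=green, H=blue, I=green, J=blue.
That is already a proper 3-coloring.

Yes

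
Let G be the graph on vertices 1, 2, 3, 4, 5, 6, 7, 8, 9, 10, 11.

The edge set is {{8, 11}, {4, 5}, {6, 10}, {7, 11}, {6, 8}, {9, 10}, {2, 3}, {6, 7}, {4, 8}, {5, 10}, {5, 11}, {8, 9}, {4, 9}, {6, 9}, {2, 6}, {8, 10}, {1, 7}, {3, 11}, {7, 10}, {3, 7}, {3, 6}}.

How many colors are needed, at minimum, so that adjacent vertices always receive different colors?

4

6, 8, 9, 10 form a clique, so at least 4 colors are needed.
One proper 4-coloring: 1=red, 2=blue, 3=green, 4=red, 5=blue, 6=red, 7=blue, 8=blue, 9=yellow, 10=green, 11=red. No two adjacent vertices share a color.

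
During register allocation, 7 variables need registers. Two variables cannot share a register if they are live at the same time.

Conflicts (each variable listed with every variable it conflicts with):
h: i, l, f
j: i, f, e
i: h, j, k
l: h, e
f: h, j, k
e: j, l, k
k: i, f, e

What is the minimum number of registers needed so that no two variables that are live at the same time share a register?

3

The cycle l-h-f-k-e-l has odd length 5, so it cannot be 2-colored; at least 3 registers are needed.
3 registers suffice: register 1 → {i, f, e}; register 2 → {h, j, k}; register 3 → {l}. No two conflicting variables share a register.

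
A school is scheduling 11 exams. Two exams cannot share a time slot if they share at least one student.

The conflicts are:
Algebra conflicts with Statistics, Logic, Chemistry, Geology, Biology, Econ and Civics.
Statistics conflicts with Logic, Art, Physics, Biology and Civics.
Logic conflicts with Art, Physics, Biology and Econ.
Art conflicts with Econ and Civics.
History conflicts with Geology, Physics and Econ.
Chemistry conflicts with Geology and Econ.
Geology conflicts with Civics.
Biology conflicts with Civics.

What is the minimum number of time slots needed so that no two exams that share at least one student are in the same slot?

Algebra, Statistics, Logic, Biology pairwise conflict, so at least 4 time slots are needed.
4 time slots suffice: time slot 1 → {Algebra, Art, History}; time slot 2 → {Logic, Chemistry, Civics}; time slot 3 → {Statistics, Geology, Econ}; time slot 4 → {Physics, Biology}. Every pair that conflicts lands in different time slots.

4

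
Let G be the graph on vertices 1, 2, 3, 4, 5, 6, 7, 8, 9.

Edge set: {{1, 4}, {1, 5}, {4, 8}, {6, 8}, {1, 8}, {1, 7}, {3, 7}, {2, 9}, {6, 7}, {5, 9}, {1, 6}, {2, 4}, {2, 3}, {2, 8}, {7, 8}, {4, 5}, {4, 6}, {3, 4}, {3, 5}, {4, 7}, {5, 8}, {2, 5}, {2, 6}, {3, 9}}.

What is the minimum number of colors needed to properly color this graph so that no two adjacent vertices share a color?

1, 4, 6, 7, 8 are mutually adjacent (a clique of size 5), so at least 5 colors are needed.
A valid assignment using 5 colors: 1=c, 2=c, 3=d, 4=a, 5=b, 6=e, 7=b, 8=d, 9=a. No two adjacent vertices share a color.

5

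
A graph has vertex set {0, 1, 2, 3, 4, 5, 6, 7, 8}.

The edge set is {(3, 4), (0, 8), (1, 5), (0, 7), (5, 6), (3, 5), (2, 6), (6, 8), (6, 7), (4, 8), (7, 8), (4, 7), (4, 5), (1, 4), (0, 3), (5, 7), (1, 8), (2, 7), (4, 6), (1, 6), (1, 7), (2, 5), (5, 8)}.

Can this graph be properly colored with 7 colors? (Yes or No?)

Yes

The chromatic number is 6. 1, 4, 5, 6, 7, 8 are pairwise adjacent (a clique of size 6), so at least 6 colors are needed.
6 colors suffice: color a → {3, 7}; color b → {0, 5}; color c → {2, 8}; color d → {6}; color e → {4}; color f → {1}.
Since 7 ≥ 6, a proper 7-coloring certainly exists.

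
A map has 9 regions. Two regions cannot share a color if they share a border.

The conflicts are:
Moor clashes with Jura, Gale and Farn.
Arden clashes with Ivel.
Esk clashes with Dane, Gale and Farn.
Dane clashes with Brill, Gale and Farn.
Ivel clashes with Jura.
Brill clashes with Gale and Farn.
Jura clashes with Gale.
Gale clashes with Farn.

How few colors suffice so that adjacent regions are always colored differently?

Dane, Brill, Gale, Farn are mutually in conflict, so at least 4 colors are needed.
4 colors suffice: color 1 → {Ivel, Gale}; color 2 → {Arden, Jura, Farn}; color 3 → {Moor, Dane}; color 4 → {Esk, Brill}. Every pair that conflicts lands in different colors.

4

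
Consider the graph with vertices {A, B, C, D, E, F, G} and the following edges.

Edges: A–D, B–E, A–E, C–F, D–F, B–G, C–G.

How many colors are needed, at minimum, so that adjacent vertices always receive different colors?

3

The cycle D-A-E-B-G-C-F-D has odd length 7, so it cannot be 2-colored; at least 3 colors are needed.
3 colors suffice: color red → {A, B, C}; color blue → {E, F, G}; color green → {D}. No two adjacent vertices share a color.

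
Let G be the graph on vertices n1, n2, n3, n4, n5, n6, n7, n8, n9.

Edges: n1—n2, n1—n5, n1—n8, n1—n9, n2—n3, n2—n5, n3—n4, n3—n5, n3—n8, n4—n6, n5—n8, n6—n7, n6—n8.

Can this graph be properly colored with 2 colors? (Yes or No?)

No

n1, n5, n8 are pairwise adjacent, so at least 3 colors are needed.
So 2 colors are not enough.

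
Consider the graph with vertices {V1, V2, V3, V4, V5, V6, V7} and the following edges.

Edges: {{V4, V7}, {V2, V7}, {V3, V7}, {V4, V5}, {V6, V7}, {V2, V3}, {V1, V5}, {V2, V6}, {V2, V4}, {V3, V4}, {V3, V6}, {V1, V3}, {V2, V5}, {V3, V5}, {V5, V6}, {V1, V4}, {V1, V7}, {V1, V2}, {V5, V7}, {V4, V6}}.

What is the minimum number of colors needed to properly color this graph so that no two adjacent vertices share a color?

6

V1, V2, V3, V4, V5, V7 are mutually adjacent (a clique of size 6), so at least 6 colors are needed.
6 colors suffice: color 1 → {V4}; color 2 → {V7}; color 3 → {V2}; color 4 → {V3}; color 5 → {V5}; color 6 → {V1, V6}. No two adjacent vertices share a color.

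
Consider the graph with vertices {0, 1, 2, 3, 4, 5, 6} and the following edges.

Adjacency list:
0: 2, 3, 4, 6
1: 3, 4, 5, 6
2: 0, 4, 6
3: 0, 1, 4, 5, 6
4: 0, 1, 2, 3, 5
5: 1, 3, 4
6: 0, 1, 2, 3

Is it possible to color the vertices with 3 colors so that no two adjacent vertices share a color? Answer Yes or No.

1, 3, 4, 5 are pairwise adjacent (a clique of size 4), so at least 4 colors are needed.
So 3 colors are not enough.

No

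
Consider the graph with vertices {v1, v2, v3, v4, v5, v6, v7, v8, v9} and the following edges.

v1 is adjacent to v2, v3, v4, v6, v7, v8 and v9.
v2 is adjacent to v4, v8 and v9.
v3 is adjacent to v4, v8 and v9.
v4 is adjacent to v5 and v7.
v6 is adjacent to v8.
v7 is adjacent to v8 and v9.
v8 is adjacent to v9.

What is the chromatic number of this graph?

v1, v2, v8, v9 are pairwise adjacent (a clique of size 4), so at least 4 colors are needed.
A valid assignment using 4 colors: v1=1, v2=4, v3=4, v4=2, v5=1, v6=3, v7=4, v8=2, v9=3. No two adjacent vertices share a color.

4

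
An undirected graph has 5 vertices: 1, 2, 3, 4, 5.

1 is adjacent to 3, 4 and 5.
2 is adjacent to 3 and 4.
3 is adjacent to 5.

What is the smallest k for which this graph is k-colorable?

3

1, 3, 5 are mutually adjacent, so at least 3 colors are needed.
One proper 3-coloring: 1=blue, 2=blue, 3=red, 4=red, 5=green. Every edge joins two different colors.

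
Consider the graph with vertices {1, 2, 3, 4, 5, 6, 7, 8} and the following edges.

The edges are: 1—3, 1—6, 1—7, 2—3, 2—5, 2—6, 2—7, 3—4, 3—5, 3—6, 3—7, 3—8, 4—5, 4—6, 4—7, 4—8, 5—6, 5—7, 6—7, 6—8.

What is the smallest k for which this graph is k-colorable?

5

3, 4, 5, 6, 7 are pairwise adjacent (a clique of size 5), so at least 5 colors are needed.
One proper 5-coloring: 1=d, 2=d, 3=a, 4=d, 5=e, 6=b, 7=c, 8=c. No two adjacent vertices share a color.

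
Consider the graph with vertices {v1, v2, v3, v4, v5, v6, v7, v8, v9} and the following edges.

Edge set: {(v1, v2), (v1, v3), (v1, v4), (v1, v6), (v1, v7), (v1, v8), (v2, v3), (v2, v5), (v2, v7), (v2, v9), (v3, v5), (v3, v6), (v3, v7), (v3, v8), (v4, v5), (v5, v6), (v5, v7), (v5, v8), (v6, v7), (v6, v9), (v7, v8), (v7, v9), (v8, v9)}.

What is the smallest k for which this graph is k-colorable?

v3, v5, v6, v7 are pairwise adjacent (a clique of size 4), so at least 4 colors are needed.
One proper 4-coloring: v1=2, v2=4, v3=3, v4=1, v5=2, v6=4, v7=1, v8=4, v9=2. No two adjacent vertices share a color.

4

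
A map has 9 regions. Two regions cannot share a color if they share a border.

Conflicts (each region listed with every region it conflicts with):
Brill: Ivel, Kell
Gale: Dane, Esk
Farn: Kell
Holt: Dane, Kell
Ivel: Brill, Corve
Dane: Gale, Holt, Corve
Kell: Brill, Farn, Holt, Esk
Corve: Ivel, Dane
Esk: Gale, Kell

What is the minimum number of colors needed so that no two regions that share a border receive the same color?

3

The cycle Gale-Esk-Kell-Holt-Dane-Gale has odd length 5, so it cannot be 2-colored; at least 3 colors are needed.
3 colors suffice: color 1 → {Ivel, Dane, Kell}; color 2 → {Brill, Gale, Farn, Holt, Corve}; color 3 → {Esk}. Each listed conflict is separated.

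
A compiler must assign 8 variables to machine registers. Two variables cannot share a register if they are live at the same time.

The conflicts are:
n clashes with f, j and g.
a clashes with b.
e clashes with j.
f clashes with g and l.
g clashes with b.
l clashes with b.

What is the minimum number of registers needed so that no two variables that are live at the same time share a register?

n, f, g pairwise conflict, so at least 3 registers are needed.
3 registers suffice: register 1 → {n, e, b}; register 2 → {a, j, g, l}; register 3 → {f}. Each listed conflict is separated.

3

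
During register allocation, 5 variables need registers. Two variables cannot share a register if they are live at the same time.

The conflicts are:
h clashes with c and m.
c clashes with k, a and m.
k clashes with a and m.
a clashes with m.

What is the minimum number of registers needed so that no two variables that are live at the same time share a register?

c, k, a, m all conflict with each other, so at least 4 registers are needed.
A valid assignment using 4 registers: h=3, c=2, k=4, a=3, m=1. No two conflicting variables share a register.

4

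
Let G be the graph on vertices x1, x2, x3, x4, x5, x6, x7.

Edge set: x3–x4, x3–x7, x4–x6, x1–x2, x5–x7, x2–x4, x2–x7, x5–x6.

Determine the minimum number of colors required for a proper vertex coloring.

The cycle x5-x6-x4-x2-x7-x5 has odd length 5, so it cannot be 2-colored; at least 3 colors are needed.
3 colors suffice: color 1 → {x1, x4, x7}; color 2 → {x2, x3, x6}; color 3 → {x5}. Each edge has distinct colors on its endpoints.

3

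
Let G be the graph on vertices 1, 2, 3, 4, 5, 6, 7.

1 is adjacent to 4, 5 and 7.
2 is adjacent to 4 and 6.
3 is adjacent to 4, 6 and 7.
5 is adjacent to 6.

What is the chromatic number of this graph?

3

The cycle 6-3-4-1-5-6 has odd length 5, so it cannot be 2-colored; at least 3 colors are needed.
3 colors suffice: color a → {4, 6, 7}; color b → {1, 2, 3}; color c → {5}. No two adjacent vertices share a color.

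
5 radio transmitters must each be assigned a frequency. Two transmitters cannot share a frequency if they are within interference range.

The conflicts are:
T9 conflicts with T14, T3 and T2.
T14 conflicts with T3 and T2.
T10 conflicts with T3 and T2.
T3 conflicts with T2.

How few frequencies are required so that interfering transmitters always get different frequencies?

T9, T14, T3, T2 all conflict with each other, so at least 4 frequencies are needed.
4 frequencies suffice: frequency 1 → {T3}; frequency 2 → {T2}; frequency 3 → {T14, T10}; frequency 4 → {T9}. Each listed conflict is separated.

4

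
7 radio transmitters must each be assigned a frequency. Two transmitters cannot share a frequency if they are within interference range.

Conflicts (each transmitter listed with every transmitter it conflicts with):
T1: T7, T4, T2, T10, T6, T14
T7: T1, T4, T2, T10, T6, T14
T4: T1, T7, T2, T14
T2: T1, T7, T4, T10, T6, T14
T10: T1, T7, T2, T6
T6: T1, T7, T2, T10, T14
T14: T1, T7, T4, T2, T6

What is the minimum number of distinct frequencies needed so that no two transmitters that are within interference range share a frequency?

5

T1, T7, T2, T6, T14 all conflict with each other, so at least 5 frequencies are needed.
5 frequencies suffice: frequency 1 → {T2}; frequency 2 → {T7}; frequency 3 → {T1}; frequency 4 → {T4, T6}; frequency 5 → {T10, T14}. No two conflicting transmitters share a frequency.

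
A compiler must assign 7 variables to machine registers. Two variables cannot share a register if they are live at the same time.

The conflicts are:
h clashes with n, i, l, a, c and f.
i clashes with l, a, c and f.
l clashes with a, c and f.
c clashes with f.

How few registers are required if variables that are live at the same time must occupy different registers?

h, i, l, c, f all conflict with each other, so at least 5 registers are needed.
5 registers suffice: register 1 → {h}; register 2 → {n, i}; register 3 → {l}; register 4 → {a, c}; register 5 → {f}. Every pair that conflicts lands in different registers.

5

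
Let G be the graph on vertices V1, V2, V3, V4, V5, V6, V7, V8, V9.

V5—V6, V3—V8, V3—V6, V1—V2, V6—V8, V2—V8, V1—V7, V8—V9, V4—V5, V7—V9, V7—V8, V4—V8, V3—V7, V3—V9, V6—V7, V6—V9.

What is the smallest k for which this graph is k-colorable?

V3, V6, V7, V8, V9 form a clique, so at least 5 colors are needed.
5 colors suffice: color R → {V1, V5, V8}; color B → {V2, V4, V7}; color G → {V6}; color Y → {V9}; color P → {V3}. No two adjacent vertices share a color.

5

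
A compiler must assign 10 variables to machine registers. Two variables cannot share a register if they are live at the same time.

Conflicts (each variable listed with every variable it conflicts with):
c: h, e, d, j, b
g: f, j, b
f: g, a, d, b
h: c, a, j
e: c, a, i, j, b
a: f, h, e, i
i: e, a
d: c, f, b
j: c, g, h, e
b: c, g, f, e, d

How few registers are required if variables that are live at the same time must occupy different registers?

c, h, j pairwise conflict, so at least 3 registers are needed.
Using 3 registers: c=1, g=2, f=1, h=2, e=2, a=3, i=1, d=2, j=3, b=3. No two conflicting variables share a register.

3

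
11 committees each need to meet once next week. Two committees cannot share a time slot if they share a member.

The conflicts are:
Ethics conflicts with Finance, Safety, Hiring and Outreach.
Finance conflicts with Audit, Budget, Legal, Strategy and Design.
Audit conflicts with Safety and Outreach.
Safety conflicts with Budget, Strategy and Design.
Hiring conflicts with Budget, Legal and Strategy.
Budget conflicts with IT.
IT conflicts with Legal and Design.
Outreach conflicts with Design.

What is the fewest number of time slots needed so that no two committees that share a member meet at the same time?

Outreach and Design conflict, so at least 2 time slots are needed.
2 time slots suffice: time slot 1 → {Finance, Safety, Hiring, IT, Outreach}; time slot 2 → {Ethics, Audit, Budget, Legal, Strategy, Design}. Each listed conflict is separated.

2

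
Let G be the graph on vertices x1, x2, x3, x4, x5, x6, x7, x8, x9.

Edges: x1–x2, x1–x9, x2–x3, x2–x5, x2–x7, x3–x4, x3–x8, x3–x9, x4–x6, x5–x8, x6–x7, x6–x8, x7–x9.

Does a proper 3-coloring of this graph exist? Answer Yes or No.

Yes

The chromatic number is 3. The cycle x8-x3-x9-x7-x6-x8 has odd length 5, so it cannot be 2-colored; at least 3 colors are needed.
One proper 3-coloring: x1=1, x2=2, x3=1, x4=2, x5=1, x6=3, x7=1, x8=2, x9=2.
That is already a proper 3-coloring.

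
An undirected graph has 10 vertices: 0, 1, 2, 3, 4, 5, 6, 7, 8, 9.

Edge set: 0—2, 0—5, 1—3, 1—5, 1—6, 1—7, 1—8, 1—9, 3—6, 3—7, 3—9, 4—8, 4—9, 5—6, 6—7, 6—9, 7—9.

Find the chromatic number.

1, 3, 6, 7, 9 are mutually adjacent (a clique of size 5), so at least 5 colors are needed.
5 colors suffice: color a → {0, 1, 4}; color b → {2, 5, 8, 9}; color c → {6}; color d → {7}; color e → {3}. Every edge joins two different colors.

5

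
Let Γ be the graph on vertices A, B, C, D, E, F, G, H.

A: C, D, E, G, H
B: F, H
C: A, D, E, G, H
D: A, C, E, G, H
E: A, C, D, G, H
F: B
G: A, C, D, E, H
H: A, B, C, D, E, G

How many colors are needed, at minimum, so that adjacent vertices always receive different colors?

6

A, C, D, E, G, H are mutually adjacent (a clique of size 6), so at least 6 colors are needed.
6 colors suffice: color 1 → {F, H}; color 2 → {B, C}; color 3 → {G}; color 4 → {E}; color 5 → {D}; color 6 → {A}. Every edge joins two different colors.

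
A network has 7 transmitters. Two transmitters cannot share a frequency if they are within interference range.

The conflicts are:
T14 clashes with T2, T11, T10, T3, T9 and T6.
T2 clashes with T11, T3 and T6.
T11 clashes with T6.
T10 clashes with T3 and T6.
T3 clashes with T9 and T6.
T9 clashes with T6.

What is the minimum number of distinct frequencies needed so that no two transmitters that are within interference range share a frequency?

4

T14, T2, T3, T6 are mutually in conflict, so at least 4 frequencies are needed.
4 frequencies suffice: T14=2, T2=4, T11=3, T10=4, T3=3, T9=4, T6=1. Each listed conflict is separated.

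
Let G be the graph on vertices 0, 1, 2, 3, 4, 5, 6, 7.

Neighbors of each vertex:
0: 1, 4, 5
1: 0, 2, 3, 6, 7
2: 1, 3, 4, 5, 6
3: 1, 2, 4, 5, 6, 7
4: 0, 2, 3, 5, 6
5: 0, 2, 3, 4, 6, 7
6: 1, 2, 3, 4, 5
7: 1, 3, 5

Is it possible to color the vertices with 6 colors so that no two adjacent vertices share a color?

The chromatic number is 5. 2, 3, 4, 5, 6 are mutually adjacent (a clique of size 5), so at least 5 colors are needed.
5 colors suffice: color red → {1, 5}; color blue → {0, 3}; color green → {4, 7}; color yellow → {6}; color purple → {2}.
Since 6 ≥ 5, a proper 6-coloring certainly exists.

Yes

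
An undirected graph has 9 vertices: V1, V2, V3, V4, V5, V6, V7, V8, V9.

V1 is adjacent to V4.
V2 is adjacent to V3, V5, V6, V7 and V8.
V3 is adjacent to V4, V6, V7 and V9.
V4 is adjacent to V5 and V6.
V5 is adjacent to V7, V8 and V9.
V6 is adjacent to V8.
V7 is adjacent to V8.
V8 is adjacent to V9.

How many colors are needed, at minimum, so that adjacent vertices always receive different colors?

V2, V5, V7, V8 are mutually adjacent (a clique of size 4), so at least 4 colors are needed.
4 colors suffice: color 1 → {V2, V4, V9}; color 2 → {V1, V3, V8}; color 3 → {V5, V6}; color 4 → {V7}. Every edge joins two different colors.

4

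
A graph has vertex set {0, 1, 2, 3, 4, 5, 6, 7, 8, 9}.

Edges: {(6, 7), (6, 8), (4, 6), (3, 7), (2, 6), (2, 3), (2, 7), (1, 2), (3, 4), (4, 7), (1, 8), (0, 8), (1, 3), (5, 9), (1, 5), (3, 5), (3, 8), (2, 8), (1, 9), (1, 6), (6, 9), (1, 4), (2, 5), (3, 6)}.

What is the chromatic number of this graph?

1, 2, 3, 6, 8 are pairwise adjacent (a clique of size 5), so at least 5 colors are needed.
A valid assignment using 5 colors: 0=red, 1=blue, 2=yellow, 3=red, 4=yellow, 5=green, 6=green, 7=blue, 8=purple, 9=red. Every edge joins two different colors.

5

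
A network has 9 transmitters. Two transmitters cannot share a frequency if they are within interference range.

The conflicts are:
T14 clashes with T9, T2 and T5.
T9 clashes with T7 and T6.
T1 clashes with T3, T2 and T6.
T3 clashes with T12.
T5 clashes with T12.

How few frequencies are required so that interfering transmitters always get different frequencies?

The cycle T1-T6-T9-T14-T2-T1 has odd length 5, so it cannot be 2-colored; at least 3 frequencies are needed.
3 frequencies suffice: T14=2, T9=1, T1=1, T3=2, T2=3, T7=2, T5=1, T12=3, T6=2. No two conflicting transmitters share a frequency.

3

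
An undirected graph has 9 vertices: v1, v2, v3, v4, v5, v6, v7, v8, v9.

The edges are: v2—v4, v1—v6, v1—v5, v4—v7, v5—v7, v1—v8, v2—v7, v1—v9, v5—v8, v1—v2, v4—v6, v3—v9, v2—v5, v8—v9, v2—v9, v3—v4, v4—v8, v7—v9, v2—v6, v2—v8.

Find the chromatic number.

v1, v2, v8, v9 are pairwise adjacent (a clique of size 4), so at least 4 colors are needed.
4 colors suffice: color R → {v2, v3}; color B → {v6, v7, v8}; color G → {v1, v4}; color Y → {v5, v9}. Every edge joins two different colors.

4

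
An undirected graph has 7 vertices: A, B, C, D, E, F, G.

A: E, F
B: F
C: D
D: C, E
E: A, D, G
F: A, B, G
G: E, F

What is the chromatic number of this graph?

A and E are adjacent, so at least 2 colors are needed.
A valid assignment using 2 colors: A=2, B=2, C=1, D=2, E=1, F=1, G=2. No two adjacent vertices share a color.

2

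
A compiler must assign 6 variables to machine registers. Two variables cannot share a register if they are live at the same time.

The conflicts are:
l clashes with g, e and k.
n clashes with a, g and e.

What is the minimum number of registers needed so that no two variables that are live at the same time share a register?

l and k conflict, so at least 2 registers are needed.
2 registers suffice: register 1 → {l, n}; register 2 → {a, g, e, k}. No two conflicting variables share a register.

2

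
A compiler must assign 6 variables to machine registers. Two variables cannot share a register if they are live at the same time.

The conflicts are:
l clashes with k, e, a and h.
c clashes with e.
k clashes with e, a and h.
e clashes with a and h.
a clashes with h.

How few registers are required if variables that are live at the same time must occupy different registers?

5

l, k, e, a, h pairwise conflict, so at least 5 registers are needed.
Using 5 registers: l=3, c=2, k=4, e=1, a=5, h=2. No two conflicting variables share a register.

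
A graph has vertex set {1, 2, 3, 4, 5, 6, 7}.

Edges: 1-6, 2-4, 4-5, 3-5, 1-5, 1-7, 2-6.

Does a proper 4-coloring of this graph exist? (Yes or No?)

The chromatic number is 3. The cycle 2-6-1-5-4-2 has odd length 5, so it cannot be 2-colored; at least 3 colors are needed.
3 colors suffice: color a → {1, 3, 4}; color b → {2, 5, 7}; color c → {6}.
Since 4 ≥ 3, a proper 4-coloring certainly exists.

Yes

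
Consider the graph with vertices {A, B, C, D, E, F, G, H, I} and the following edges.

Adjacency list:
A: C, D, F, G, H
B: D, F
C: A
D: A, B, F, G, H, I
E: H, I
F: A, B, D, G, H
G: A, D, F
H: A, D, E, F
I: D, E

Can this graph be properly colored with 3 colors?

A, D, F, H are pairwise adjacent (a clique of size 4), so at least 4 colors are needed.
So 3 colors are not enough.

No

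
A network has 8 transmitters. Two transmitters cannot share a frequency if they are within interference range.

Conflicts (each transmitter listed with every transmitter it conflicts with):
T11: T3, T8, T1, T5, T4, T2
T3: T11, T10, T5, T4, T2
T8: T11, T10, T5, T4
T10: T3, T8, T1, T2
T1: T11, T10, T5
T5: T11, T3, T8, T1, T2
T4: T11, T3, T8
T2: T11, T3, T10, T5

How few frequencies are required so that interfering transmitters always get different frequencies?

T11, T3, T5, T2 pairwise conflict, so at least 4 frequencies are needed.
Using 4 frequencies: T11=1, T3=3, T8=3, T10=1, T1=3, T5=2, T4=2, T2=4. Every pair that conflicts lands in different frequencies.

4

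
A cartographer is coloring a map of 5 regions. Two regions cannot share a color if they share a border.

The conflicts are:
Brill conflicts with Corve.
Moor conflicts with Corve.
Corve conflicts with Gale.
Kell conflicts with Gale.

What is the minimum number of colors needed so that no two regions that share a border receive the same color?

Kell and Gale conflict, so at least 2 colors are needed.
2 colors suffice: Brill=2, Moor=2, Corve=1, Kell=1, Gale=2. Each listed conflict is separated.

2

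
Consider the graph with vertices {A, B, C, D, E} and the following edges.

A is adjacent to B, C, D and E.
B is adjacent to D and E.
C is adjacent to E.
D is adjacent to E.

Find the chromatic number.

A, B, D, E form a clique, so at least 4 colors are needed.
One proper 4-coloring: A=2, B=4, C=3, D=3, E=1. No two adjacent vertices share a color.

4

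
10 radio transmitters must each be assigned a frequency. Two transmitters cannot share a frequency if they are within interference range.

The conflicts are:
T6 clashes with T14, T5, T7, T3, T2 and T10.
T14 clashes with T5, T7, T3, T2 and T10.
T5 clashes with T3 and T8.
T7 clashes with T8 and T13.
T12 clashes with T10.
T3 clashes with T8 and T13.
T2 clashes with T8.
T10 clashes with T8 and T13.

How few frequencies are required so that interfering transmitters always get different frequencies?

T6, T14, T5, T3 are mutually in conflict, so at least 4 frequencies are needed.
4 frequencies suffice: frequency 1 → {T6, T12, T8, T13}; frequency 2 → {T14}; frequency 3 → {T7, T3, T2, T10}; frequency 4 → {T5}. No two conflicting transmitters share a frequency.

4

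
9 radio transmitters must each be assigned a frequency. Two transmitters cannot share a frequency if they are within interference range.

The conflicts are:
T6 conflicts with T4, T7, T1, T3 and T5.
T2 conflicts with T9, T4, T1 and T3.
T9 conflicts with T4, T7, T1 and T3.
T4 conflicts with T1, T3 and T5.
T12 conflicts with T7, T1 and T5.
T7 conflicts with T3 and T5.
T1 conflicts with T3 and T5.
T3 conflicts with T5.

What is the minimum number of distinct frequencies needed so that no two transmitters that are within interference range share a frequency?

T6, T4, T1, T3, T5 pairwise conflict, so at least 5 frequencies are needed.
5 frequencies suffice: T6=5, T2=5, T9=3, T4=4, T12=2, T7=1, T1=1, T3=2, T5=3. Each listed conflict is separated.

5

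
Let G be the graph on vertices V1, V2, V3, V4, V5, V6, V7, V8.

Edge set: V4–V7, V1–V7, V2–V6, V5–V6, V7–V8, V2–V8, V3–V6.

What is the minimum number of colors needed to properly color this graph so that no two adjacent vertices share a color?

2

V5 and V6 are adjacent, so at least 2 colors are needed.
2 colors suffice: color 1 → {V2, V3, V5, V7}; color 2 → {V1, V4, V6, V8}. Every edge joins two different colors.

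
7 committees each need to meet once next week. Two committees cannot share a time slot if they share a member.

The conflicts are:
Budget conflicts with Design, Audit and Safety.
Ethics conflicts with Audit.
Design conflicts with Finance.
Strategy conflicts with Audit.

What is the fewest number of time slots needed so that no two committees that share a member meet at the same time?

Budget and Safety conflict, so at least 2 time slots are needed.
2 time slots suffice: time slot 1 → {Design, Audit, Safety}; time slot 2 → {Budget, Ethics, Strategy, Finance}. Every pair that conflicts lands in different time slots.

2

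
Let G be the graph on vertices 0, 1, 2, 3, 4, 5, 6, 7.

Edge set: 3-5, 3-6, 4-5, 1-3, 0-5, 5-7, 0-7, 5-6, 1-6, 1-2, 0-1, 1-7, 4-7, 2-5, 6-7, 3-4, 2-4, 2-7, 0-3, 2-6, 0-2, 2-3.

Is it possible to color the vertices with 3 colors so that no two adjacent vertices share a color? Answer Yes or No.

0, 1, 2, 7 are pairwise adjacent (a clique of size 4), so at least 4 colors are needed.
So 3 colors are not enough.

No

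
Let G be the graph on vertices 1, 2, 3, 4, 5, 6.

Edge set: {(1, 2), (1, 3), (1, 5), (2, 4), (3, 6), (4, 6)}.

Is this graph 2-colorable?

No

The cycle 6-3-1-2-4-6 has odd length 5, so it cannot be 2-colored; at least 3 colors are needed.
So 2 colors are not enough.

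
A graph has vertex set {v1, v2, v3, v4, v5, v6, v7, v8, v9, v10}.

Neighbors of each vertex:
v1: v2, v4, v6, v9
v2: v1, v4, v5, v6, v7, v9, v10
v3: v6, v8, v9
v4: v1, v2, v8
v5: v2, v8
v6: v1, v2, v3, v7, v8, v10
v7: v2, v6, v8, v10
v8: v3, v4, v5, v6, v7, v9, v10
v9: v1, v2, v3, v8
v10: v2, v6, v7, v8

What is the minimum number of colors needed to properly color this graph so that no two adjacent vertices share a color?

4

v2, v6, v7, v10 are pairwise adjacent (a clique of size 4), so at least 4 colors are needed.
4 colors suffice: color R → {v2, v8}; color B → {v4, v5, v6, v9}; color G → {v1, v3, v10}; color Y → {v7}. Every edge joins two different colors.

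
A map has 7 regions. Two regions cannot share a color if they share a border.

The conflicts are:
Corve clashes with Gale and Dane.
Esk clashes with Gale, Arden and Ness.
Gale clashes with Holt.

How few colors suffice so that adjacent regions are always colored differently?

Esk and Arden conflict, so at least 2 colors are needed.
2 colors suffice: color 1 → {Corve, Esk, Holt}; color 2 → {Gale, Dane, Arden, Ness}. Every pair that conflicts lands in different colors.

2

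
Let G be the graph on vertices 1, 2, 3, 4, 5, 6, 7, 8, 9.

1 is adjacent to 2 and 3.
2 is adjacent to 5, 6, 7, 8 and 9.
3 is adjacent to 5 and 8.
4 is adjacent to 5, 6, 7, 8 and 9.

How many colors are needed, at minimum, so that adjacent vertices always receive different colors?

2 and 9 are adjacent, so at least 2 colors are needed.
2 colors suffice: 1=b, 2=a, 3=a, 4=a, 5=b, 6=b, 7=b, 8=b, 9=b. No two adjacent vertices share a color.

2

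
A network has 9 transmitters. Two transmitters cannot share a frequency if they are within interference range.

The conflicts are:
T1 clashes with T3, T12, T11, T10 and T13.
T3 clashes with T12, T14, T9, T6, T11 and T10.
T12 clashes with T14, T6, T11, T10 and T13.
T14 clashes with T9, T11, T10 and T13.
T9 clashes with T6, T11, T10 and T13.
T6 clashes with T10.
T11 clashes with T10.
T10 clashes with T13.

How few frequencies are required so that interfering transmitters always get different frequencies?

T3, T14, T9, T11, T10 pairwise conflict, so at least 5 frequencies are needed.
5 frequencies suffice: frequency 1 → {T10}; frequency 2 → {T12, T9}; frequency 3 → {T3, T13}; frequency 4 → {T1, T14, T6}; frequency 5 → {T11}. Each listed conflict is separated.

5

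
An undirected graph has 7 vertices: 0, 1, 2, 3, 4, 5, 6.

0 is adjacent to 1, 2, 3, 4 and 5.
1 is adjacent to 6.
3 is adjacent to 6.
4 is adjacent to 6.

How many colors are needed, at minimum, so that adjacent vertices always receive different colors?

2

0 and 3 are adjacent, so at least 2 colors are needed.
A valid assignment using 2 colors: 0=red, 1=blue, 2=blue, 3=blue, 4=blue, 5=blue, 6=red. Each edge has distinct colors on its endpoints.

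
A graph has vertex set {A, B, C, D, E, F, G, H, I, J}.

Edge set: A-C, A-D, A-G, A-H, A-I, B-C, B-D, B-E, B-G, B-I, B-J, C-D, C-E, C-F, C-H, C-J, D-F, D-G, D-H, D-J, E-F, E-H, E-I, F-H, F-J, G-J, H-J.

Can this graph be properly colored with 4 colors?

No

C, D, F, H, J form a clique, so at least 5 colors are needed.
So 4 colors are not enough.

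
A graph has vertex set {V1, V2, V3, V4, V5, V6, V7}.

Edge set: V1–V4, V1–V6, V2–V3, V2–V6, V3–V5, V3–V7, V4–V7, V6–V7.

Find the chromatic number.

2

V6 and V7 are adjacent, so at least 2 colors are needed.
2 colors suffice: V1=R, V2=R, V3=B, V4=B, V5=R, V6=B, V7=R. No two adjacent vertices share a color.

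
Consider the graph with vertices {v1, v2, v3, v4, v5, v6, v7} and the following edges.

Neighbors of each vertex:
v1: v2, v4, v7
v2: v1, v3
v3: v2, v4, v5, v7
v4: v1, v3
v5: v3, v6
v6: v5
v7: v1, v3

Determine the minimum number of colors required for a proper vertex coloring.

2

v5 and v6 are adjacent, so at least 2 colors are needed.
2 colors suffice: color 1 → {v1, v3, v6}; color 2 → {v2, v4, v5, v7}. No two adjacent vertices share a color.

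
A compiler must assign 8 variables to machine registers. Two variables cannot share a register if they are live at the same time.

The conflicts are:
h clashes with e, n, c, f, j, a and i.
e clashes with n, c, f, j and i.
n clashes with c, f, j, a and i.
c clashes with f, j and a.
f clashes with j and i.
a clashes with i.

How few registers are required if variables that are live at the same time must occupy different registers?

h, e, n, c, f, j pairwise conflict, so at least 6 registers are needed.
6 registers suffice: register 1 → {h}; register 2 → {n}; register 3 → {f, a}; register 4 → {e}; register 5 → {c, i}; register 6 → {j}. No two conflicting variables share a register.

6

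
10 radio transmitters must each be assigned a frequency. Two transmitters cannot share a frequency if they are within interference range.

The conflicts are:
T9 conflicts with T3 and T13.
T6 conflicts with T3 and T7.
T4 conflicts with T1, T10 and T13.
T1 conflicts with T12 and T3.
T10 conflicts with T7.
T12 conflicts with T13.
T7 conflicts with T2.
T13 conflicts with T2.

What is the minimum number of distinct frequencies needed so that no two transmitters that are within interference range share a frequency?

3

The cycle T12-T13-T9-T3-T1-T12 has odd length 5, so it cannot be 2-colored; at least 3 frequencies are needed.
3 frequencies suffice: frequency 1 → {T3, T7, T13}; frequency 2 → {T9, T6, T4, T12, T2}; frequency 3 → {T1, T10}. Each listed conflict is separated.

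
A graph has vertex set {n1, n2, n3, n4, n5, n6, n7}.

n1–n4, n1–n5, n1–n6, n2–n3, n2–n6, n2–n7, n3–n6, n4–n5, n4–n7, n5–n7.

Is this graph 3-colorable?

The chromatic number is 3. n2, n3, n6 form a triangle, so at least 3 colors are needed.
3 colors suffice: color 1 → {n2, n4}; color 2 → {n1, n3, n7}; color 3 → {n5, n6}.
That is already a proper 3-coloring.

Yes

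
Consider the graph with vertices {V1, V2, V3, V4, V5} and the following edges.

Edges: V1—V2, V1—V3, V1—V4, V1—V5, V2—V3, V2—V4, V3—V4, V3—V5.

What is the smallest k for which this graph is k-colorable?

4

V1, V2, V3, V4 are pairwise adjacent (a clique of size 4), so at least 4 colors are needed.
A valid assignment using 4 colors: V1=2, V2=4, V3=1, V4=3, V5=3. Every edge joins two different colors.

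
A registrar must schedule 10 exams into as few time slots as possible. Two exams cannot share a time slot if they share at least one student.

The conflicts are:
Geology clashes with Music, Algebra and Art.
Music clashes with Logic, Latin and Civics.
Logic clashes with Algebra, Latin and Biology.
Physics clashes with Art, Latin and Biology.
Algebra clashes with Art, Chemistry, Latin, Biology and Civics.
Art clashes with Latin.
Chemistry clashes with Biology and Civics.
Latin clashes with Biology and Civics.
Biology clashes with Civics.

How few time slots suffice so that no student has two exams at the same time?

Algebra, Latin, Biology, Civics all conflict with each other, so at least 4 time slots are needed.
A valid assignment using 4 time slots: Geology=2, Music=1, Logic=4, Physics=1, Algebra=1, Art=3, Chemistry=2, Latin=2, Biology=3, Civics=4. Each listed conflict is separated.

4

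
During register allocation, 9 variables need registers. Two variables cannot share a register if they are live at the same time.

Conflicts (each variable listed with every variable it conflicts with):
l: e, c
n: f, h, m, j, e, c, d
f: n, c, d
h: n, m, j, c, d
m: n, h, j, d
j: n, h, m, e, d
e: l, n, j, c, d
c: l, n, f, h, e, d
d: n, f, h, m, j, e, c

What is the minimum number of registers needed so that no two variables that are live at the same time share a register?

5

n, h, m, j, d pairwise conflict, so at least 5 registers are needed.
5 registers suffice: register 1 → {l, d}; register 2 → {n}; register 3 → {j, c}; register 4 → {f, h, e}; register 5 → {m}. Each listed conflict is separated.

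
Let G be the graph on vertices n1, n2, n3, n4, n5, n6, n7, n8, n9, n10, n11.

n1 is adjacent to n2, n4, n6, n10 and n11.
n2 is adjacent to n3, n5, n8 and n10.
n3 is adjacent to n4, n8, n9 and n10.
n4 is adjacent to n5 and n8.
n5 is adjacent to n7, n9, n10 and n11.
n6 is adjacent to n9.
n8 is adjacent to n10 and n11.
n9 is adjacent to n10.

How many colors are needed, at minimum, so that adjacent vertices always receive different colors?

4

n2, n3, n8, n10 are pairwise adjacent (a clique of size 4), so at least 4 colors are needed.
A valid assignment using 4 colors: n1=red, n2=green, n3=yellow, n4=blue, n5=red, n6=blue, n7=blue, n8=red, n9=green, n10=blue, n11=blue. No two adjacent vertices share a color.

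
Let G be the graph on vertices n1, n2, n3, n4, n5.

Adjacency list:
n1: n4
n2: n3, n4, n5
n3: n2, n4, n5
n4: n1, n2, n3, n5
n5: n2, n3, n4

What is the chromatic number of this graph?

n2, n3, n4, n5 form a clique, so at least 4 colors are needed.
4 colors suffice: color 1 → {n4}; color 2 → {n1, n5}; color 3 → {n2}; color 4 → {n3}. No two adjacent vertices share a color.

4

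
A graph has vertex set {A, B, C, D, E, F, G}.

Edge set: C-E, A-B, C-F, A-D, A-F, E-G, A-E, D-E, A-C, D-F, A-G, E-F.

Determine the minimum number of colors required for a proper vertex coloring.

A, C, E, F form a clique, so at least 4 colors are needed.
One proper 4-coloring: A=1, B=2, C=4, D=4, E=2, F=3, G=3. No two adjacent vertices share a color.

4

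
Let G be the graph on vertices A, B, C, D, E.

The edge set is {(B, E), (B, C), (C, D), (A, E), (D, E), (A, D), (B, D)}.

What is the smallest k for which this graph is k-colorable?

3

A, D, E form a triangle, so at least 3 colors are needed.
3 colors suffice: color red → {D}; color blue → {C, E}; color green → {A, B}. Each edge has distinct colors on its endpoints.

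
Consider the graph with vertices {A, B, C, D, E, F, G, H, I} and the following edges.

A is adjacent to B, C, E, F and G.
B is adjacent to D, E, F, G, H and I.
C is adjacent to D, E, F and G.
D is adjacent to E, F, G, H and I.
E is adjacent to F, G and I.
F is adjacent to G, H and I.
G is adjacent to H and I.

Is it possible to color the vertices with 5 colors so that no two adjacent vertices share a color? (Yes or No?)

B, D, E, F, G, I are pairwise adjacent (a clique of size 6), so at least 6 colors are needed.
So 5 colors are not enough.

No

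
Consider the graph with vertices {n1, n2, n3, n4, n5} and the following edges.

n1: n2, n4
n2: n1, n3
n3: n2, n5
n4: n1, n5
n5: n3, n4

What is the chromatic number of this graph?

The cycle n4-n5-n3-n2-n1-n4 has odd length 5, so it cannot be 2-colored; at least 3 colors are needed.
3 colors suffice: color 1 → {n1, n3}; color 2 → {n2, n5}; color 3 → {n4}. Each edge has distinct colors on its endpoints.

3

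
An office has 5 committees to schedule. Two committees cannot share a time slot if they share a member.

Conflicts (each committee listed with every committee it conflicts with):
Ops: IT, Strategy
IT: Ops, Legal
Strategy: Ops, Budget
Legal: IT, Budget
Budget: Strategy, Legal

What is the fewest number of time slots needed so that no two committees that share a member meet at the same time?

The cycle Legal-Budget-Strategy-Ops-IT-Legal has odd length 5, so it cannot be 2-colored; at least 3 time slots are needed.
Using 3 time slots: Ops=3, IT=2, Strategy=1, Legal=1, Budget=2. Each listed conflict is separated.

3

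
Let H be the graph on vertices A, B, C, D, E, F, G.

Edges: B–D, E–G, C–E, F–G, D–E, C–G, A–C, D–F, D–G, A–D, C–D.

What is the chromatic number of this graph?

C, D, E, G are pairwise adjacent (a clique of size 4), so at least 4 colors are needed.
4 colors suffice: A=3, B=2, C=2, D=1, E=4, F=2, G=3. Each edge has distinct colors on its endpoints.

4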